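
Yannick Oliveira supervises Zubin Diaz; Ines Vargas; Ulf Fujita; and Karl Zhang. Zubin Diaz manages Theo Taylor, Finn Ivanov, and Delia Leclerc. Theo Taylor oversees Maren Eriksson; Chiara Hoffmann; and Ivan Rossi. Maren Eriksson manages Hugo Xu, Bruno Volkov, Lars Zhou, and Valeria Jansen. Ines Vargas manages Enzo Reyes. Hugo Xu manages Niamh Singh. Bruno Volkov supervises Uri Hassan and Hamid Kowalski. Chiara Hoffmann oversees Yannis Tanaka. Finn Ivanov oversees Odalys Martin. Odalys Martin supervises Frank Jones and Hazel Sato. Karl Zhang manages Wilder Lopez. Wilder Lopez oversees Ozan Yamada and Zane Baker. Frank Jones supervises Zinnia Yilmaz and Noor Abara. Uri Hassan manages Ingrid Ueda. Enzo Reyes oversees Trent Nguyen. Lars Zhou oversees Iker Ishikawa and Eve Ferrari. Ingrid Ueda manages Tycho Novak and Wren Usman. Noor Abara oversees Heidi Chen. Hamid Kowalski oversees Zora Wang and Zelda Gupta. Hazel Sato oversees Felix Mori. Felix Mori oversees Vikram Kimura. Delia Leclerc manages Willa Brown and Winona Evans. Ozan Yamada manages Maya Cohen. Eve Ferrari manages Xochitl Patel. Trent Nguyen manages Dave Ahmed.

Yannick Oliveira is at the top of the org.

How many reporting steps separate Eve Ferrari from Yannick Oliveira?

5

Chain from Eve Ferrari up to Yannick Oliveira: Eve Ferrari → Lars Zhou → Maren Eriksson → Theo Taylor → Zubin Diaz → Yannick Oliveira. That is 5 steps up, so Eve Ferrari is 5 levels below Yannick Oliveira.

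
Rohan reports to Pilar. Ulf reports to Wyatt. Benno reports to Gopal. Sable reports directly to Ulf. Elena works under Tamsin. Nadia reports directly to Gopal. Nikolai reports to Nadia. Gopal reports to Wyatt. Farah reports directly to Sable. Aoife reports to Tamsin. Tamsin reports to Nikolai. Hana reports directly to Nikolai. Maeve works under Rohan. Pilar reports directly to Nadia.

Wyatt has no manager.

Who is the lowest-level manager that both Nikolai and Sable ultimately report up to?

Wyatt

Nikolai's chain of managers is Nadia, Gopal, Wyatt. Sable's chain of managers is Ulf, Wyatt. The first manager that appears in both chains is Wyatt.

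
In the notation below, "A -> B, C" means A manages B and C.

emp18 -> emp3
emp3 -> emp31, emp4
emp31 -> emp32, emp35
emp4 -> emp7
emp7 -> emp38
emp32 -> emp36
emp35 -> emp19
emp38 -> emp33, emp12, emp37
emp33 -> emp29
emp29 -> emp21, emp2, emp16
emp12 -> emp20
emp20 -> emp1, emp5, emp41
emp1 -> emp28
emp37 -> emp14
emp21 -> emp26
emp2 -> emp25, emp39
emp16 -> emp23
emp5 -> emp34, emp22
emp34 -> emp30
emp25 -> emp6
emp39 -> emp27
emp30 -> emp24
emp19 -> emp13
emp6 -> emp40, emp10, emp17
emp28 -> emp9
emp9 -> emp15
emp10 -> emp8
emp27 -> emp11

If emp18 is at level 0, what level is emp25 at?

Chain from emp25 up to emp18: emp25 → emp2 → emp29 → emp33 → emp38 → emp7 → emp4 → emp3 → emp18. That is 8 steps up, so emp25 is 8 levels below emp18.

8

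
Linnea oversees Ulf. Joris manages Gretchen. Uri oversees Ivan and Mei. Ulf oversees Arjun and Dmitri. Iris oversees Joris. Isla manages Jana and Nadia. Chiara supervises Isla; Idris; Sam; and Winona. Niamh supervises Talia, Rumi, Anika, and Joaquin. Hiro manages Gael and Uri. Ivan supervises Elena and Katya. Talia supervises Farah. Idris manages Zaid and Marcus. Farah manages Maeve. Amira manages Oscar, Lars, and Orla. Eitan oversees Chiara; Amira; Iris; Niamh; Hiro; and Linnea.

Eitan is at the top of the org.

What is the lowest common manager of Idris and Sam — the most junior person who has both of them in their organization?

Idris's chain of managers is Chiara, Eitan. Sam's chain of managers is Chiara, Eitan. The first manager that appears in both chains is Chiara.

Chiara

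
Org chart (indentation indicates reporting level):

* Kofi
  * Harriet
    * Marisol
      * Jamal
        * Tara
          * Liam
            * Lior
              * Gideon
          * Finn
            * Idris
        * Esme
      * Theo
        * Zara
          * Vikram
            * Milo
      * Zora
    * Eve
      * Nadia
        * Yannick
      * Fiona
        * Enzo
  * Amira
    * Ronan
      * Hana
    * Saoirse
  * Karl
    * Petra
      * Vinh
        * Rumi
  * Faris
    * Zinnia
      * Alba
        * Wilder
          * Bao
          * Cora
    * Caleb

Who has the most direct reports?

Direct-report counts: Kofi has 4; Faris has 2; Zinnia has 1; Alba has 1; Wilder has 2; Karl has 1; Petra has 1; Vinh has 1; Amira has 2; Ronan has 1; Harriet has 2; Eve has 2; Fiona has 1; Nadia has 1; Marisol has 3; Theo has 1; Zara has 1; Vikram has 1; Jamal has 2; Tara has 2; Finn has 1; Liam has 1; Lior has 1. The largest is 4, held by Kofi.

Kofi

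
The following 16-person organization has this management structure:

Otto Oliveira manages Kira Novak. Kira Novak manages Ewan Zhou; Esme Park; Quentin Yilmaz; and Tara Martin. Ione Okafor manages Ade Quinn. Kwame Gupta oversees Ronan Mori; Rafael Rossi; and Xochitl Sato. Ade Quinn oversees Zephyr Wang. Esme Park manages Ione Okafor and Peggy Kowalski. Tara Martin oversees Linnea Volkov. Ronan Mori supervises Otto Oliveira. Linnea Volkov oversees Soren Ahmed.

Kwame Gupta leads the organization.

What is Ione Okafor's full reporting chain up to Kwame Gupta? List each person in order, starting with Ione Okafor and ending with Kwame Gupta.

Ione Okafor -> Esme Park -> Kira Novak -> Otto Oliveira -> Ronan Mori -> Kwame Gupta

Ione Okafor reports to Esme Park. Esme Park reports to Kira Novak. Kira Novak reports to Otto Oliveira. Otto Oliveira reports to Ronan Mori. Ronan Mori reports to Kwame Gupta. Kwame Gupta is at the top.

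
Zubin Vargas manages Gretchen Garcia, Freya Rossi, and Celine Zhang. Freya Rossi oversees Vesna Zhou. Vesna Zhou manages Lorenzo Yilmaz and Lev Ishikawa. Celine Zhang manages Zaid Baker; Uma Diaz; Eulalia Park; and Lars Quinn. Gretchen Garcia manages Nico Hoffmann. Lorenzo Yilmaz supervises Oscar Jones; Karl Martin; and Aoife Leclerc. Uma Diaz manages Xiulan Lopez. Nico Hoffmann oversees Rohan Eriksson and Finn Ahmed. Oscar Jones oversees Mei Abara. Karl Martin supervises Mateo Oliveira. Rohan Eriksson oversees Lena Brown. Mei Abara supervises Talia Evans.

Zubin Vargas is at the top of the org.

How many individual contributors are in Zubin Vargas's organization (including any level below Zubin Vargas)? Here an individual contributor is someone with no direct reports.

The people in Zubin Vargas's organization with no one reporting to them are Finn Ahmed, Lena Brown, Lars Quinn, Eulalia Park, Xiulan Lopez, Zaid Baker, Lev Ishikawa, Aoife Leclerc, Mateo Oliveira, Talia Evans. That is 10.

10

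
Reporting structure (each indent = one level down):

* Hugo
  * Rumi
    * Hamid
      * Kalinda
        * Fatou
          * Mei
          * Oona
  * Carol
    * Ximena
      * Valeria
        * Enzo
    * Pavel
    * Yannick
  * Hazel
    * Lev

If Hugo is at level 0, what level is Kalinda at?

3

Chain from Kalinda up to Hugo: Kalinda → Hamid → Rumi → Hugo. That is 3 steps up, so Kalinda is 3 levels below Hugo.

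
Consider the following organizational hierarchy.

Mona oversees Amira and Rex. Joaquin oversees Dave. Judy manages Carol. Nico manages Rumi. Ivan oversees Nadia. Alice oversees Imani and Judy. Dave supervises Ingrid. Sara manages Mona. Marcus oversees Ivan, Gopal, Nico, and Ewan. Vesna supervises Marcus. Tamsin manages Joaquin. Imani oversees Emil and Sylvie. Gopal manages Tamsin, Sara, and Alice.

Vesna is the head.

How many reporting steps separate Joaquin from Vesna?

4

Chain from Joaquin up to Vesna: Joaquin → Tamsin → Gopal → Marcus → Vesna. That is 4 steps up, so Joaquin is 4 levels below Vesna.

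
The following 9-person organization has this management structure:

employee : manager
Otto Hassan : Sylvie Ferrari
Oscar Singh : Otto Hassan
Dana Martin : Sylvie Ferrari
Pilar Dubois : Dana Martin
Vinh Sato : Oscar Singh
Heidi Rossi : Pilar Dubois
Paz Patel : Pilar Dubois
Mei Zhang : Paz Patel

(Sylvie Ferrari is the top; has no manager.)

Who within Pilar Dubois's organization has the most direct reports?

Direct-report counts within Pilar Dubois's organization: Pilar Dubois has 2; Paz Patel has 1. The largest is 2, held by Pilar Dubois.

Pilar Dubois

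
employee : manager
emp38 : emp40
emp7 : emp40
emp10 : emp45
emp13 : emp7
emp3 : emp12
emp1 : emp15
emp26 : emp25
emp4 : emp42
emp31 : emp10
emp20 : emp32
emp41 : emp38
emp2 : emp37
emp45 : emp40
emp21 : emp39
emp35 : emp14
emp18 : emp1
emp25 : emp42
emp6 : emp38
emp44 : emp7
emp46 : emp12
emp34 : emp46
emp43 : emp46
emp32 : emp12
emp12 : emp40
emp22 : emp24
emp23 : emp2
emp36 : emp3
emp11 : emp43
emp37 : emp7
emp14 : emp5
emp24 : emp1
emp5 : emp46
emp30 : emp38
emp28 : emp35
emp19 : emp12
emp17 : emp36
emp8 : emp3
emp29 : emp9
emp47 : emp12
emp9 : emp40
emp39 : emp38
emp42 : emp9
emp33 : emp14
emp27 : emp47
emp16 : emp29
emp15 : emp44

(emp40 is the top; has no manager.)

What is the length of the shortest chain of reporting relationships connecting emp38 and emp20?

emp38 is 1 level below emp40, and emp20 is 3 levels below emp40 (their lowest common manager). The shortest path runs up from emp38 to emp40 and back down to emp20: 1 + 3 = 4 links.

4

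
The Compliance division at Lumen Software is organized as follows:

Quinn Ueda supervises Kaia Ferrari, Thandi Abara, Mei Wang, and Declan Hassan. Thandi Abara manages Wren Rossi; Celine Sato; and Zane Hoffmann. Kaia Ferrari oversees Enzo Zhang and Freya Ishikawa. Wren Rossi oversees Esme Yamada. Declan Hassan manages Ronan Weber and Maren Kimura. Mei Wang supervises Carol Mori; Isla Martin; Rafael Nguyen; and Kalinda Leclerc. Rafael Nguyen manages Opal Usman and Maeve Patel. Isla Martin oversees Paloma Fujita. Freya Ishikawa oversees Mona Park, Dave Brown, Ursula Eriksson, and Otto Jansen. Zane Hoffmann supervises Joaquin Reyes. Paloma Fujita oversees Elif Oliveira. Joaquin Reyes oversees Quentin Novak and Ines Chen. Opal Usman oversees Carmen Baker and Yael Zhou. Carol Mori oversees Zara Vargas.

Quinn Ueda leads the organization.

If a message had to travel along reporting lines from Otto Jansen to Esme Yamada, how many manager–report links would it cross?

Otto Jansen is 3 levels below Quinn Ueda, and Esme Yamada is 3 levels below Quinn Ueda (their lowest common manager). The shortest path runs up from Otto Jansen to Quinn Ueda and back down to Esme Yamada: 3 + 3 = 6 links.

6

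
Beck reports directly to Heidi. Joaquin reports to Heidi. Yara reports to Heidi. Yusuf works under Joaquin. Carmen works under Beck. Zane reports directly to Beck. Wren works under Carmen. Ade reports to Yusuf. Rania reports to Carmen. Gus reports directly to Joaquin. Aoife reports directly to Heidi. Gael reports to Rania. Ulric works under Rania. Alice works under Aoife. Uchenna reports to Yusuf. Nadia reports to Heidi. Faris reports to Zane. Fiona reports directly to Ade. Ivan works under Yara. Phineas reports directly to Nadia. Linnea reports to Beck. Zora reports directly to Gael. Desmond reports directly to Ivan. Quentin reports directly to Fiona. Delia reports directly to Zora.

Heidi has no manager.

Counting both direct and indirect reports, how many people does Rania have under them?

Rania directly manages Gael, Ulric. Under Gael: Zora, Delia (2). Ulric has no reports. So Rania's organization is 2 direct reports plus everyone under them: 3 + 1 = 4.

4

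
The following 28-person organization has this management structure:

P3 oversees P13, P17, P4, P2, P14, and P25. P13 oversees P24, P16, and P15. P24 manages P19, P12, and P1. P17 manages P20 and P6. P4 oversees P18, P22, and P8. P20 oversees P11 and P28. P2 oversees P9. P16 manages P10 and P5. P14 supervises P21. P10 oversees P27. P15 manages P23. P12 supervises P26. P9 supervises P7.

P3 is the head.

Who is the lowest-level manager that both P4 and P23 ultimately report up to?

P4's chain of managers is P3. P23's chain of managers is P15, P13, P3. The first manager that appears in both chains is P3.

P3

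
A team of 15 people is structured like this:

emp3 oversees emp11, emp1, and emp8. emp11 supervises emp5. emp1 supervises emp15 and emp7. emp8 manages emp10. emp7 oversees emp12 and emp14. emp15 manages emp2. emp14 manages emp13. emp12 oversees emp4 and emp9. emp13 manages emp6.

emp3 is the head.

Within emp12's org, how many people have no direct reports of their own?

The people in emp12's organization with no one reporting to them are emp9, emp4. That is 2.

2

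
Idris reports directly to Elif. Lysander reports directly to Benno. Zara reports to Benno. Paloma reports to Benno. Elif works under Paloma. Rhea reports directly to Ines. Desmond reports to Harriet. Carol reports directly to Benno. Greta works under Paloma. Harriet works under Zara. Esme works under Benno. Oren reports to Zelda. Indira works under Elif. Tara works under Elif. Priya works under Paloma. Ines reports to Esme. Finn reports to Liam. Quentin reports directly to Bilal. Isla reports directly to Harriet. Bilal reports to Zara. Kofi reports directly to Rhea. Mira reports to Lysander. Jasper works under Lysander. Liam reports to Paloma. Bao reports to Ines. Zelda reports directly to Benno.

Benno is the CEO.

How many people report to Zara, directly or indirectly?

5

Zara directly manages Harriet, Bilal. Under Harriet: Desmond, Isla (2). Under Bilal: Quentin (1). So Zara's organization is 2 direct reports plus everyone under them: 3 + 2 = 5.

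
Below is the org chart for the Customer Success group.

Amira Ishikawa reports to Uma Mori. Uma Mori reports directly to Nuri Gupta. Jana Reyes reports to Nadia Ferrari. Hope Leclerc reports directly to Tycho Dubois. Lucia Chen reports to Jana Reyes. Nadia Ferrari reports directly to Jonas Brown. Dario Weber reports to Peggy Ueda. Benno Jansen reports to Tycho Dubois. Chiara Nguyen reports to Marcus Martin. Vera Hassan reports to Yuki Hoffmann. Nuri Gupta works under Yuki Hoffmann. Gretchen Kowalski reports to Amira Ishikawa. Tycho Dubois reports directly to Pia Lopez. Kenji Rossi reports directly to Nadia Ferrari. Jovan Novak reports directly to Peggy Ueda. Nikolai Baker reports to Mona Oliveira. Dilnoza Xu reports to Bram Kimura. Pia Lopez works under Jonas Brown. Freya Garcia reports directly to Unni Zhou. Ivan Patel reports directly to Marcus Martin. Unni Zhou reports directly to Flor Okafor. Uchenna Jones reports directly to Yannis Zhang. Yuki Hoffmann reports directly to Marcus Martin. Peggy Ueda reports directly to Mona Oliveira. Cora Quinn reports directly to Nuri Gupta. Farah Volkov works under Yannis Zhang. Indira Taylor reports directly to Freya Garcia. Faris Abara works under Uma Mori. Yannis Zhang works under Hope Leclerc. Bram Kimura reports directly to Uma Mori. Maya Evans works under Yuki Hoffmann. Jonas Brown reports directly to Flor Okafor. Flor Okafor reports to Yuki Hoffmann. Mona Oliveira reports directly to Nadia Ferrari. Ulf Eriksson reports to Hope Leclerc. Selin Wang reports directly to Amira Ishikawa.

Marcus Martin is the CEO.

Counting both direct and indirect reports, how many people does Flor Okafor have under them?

Flor Okafor directly manages Jonas Brown, Unni Zhou. Under Jonas Brown: Nadia Ferrari, Jana Reyes, Lucia Chen, Mona Oliveira, Peggy Ueda, Dario Weber, Jovan Novak, Nikolai Baker, Kenji Rossi, Pia Lopez, Tycho Dubois, Benno Jansen, Hope Leclerc, Ulf Eriksson, Yannis Zhang, Uchenna Jones, Farah Volkov (17). Under Unni Zhou: Freya Garcia, Indira Taylor (2). So Flor Okafor's organization is 2 direct reports plus everyone under them: 18 + 3 = 21.

21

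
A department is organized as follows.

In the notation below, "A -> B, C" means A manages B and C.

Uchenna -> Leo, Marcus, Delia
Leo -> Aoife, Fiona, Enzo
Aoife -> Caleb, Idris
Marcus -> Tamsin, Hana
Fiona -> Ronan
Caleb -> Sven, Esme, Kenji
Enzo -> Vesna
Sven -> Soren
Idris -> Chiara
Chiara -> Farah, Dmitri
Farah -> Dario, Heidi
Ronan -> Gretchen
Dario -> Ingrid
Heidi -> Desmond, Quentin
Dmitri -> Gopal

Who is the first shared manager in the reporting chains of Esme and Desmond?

Aoife

Esme's chain of managers is Caleb, Aoife, Leo, Uchenna. Desmond's chain of managers is Heidi, Farah, Chiara, Idris, Aoife, Leo, Uchenna. The first manager that appears in both chains is Aoife.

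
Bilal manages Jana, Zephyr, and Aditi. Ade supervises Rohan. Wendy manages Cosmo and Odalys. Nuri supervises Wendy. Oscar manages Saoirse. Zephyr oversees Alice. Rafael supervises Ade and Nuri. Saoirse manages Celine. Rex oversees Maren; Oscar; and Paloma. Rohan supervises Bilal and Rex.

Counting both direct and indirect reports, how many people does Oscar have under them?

Oscar directly manages Saoirse. Under Saoirse: Celine (1). That's 2 in total.

2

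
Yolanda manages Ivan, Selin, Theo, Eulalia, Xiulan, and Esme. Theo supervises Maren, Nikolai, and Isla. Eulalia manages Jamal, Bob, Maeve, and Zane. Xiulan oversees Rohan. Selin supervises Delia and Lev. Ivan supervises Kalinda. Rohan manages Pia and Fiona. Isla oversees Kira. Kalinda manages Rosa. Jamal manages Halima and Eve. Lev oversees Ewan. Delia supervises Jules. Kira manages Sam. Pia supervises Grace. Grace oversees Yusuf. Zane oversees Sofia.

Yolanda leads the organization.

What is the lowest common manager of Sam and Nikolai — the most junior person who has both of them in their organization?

Theo

Sam's chain of managers is Kira, Isla, Theo, Yolanda. Nikolai's chain of managers is Theo, Yolanda. The first manager that appears in both chains is Theo.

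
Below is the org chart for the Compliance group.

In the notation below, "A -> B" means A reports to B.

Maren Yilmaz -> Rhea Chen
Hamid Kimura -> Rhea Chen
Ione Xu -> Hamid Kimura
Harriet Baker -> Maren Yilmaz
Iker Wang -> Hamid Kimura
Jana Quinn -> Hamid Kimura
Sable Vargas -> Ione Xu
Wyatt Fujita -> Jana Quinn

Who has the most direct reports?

Hamid Kimura

Direct-report counts: Rhea Chen has 2; Hamid Kimura has 3; Jana Quinn has 1; Ione Xu has 1; Maren Yilmaz has 1. The largest is 3, held by Hamid Kimura.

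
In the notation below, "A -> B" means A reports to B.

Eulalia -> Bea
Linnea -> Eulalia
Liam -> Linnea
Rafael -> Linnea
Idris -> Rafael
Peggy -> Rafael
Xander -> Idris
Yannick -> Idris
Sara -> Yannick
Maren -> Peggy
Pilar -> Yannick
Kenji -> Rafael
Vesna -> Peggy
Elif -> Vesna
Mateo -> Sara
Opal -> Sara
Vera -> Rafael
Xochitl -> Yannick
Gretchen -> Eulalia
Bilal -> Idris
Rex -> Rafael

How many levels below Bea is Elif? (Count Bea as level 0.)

6

Chain from Elif up to Bea: Elif → Vesna → Peggy → Rafael → Linnea → Eulalia → Bea. That is 6 steps up, so Elif is 6 levels below Bea.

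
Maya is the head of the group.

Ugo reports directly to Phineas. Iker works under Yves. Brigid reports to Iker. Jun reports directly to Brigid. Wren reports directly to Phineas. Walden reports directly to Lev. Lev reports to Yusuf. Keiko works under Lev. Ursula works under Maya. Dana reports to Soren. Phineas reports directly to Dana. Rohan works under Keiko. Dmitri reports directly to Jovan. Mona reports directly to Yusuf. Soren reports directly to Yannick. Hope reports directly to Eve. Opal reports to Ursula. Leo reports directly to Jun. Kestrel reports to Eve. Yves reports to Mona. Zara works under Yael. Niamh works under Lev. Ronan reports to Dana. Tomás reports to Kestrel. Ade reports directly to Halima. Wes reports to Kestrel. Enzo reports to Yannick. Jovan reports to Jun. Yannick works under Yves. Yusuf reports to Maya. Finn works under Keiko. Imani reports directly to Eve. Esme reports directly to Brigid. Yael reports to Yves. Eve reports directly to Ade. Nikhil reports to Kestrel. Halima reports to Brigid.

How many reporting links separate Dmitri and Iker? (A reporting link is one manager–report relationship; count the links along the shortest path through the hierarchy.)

4

Dmitri is in Iker's organization: the chain from Dmitri up to Iker is Dmitri → Jovan → Jun → Brigid → Iker, which is 4 links.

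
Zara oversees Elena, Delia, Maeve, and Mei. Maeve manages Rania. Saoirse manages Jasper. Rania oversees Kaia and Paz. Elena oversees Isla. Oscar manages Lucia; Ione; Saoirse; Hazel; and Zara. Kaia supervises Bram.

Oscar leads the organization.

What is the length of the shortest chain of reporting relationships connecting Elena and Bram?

Elena is 1 level below Zara, and Bram is 4 levels below Zara (their lowest common manager). The shortest path runs up from Elena to Zara and back down to Bram: 1 + 4 = 5 links.

5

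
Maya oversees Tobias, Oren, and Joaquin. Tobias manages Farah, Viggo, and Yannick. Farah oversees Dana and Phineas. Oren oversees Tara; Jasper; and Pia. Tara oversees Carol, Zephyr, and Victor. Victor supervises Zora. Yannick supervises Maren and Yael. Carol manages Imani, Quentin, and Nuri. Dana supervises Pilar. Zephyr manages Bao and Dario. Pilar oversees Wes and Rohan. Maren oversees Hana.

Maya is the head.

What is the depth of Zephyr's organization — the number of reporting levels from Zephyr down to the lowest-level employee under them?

The longest chain under Zephyr runs Zephyr → Dario, which is 1 level below Zephyr.

1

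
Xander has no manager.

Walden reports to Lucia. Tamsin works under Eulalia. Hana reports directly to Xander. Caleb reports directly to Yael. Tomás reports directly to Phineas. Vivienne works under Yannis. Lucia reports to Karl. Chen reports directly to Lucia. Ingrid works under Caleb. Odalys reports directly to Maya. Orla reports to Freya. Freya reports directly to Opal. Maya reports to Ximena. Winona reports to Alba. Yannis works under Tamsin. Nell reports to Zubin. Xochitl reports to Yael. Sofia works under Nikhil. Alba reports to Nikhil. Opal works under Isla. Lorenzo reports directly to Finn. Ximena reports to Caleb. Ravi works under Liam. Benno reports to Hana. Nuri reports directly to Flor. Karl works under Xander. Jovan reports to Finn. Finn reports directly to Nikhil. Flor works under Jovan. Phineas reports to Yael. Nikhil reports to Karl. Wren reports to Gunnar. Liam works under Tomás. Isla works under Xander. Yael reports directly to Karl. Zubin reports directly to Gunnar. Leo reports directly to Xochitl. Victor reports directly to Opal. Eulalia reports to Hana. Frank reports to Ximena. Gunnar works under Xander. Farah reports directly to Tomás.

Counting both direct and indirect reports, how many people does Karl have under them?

Karl directly manages Yael, Lucia, Nikhil. Under Yael: Xochitl, Leo, Caleb, Ingrid, Ximena, Maya, Odalys, Frank, Phineas, Tomás, Farah, Liam, Ravi (13). Under Lucia: Chen, Walden (2). Under Nikhil: Alba, Winona, Sofia, Finn, Lorenzo, Jovan, Flor, Nuri (8). So Karl's organization is 3 direct reports plus everyone under them: 14 + 3 + 9 = 26.

26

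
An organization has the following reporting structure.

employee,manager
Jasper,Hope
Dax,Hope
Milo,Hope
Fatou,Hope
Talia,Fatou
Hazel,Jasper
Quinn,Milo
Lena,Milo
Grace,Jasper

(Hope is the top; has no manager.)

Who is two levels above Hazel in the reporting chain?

Hazel reports to Jasper, and Jasper reports to Hope. So Hazel's skip-level manager is Hope.

Hope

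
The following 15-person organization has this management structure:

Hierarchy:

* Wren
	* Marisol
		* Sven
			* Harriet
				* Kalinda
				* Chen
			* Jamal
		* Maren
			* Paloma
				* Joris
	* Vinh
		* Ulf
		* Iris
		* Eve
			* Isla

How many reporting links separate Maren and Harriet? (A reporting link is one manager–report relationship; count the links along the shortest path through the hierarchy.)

3

Maren is 1 level below Marisol, and Harriet is 2 levels below Marisol (their lowest common manager). The shortest path runs up from Maren to Marisol and back down to Harriet: 1 + 2 = 3 links.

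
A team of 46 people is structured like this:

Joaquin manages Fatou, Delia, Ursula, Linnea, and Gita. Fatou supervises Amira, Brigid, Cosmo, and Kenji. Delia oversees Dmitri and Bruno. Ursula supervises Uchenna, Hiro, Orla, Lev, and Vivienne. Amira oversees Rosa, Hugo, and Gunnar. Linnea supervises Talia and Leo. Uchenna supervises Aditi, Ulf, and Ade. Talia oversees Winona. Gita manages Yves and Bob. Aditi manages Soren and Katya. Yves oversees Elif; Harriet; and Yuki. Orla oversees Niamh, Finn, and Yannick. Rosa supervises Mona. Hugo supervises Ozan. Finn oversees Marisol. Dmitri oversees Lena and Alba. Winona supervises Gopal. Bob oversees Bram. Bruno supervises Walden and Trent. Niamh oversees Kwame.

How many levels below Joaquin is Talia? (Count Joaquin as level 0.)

Chain from Talia up to Joaquin: Talia → Linnea → Joaquin. That is 2 steps up, so Talia is 2 levels below Joaquin.

2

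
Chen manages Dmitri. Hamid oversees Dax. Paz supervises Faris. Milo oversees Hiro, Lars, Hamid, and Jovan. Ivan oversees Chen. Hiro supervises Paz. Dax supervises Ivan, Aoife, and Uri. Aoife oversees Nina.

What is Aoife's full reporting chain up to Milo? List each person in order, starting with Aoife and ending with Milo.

Aoife -> Dax -> Hamid -> Milo

Aoife reports to Dax. Dax reports to Hamid. Hamid reports to Milo. Milo is at the top.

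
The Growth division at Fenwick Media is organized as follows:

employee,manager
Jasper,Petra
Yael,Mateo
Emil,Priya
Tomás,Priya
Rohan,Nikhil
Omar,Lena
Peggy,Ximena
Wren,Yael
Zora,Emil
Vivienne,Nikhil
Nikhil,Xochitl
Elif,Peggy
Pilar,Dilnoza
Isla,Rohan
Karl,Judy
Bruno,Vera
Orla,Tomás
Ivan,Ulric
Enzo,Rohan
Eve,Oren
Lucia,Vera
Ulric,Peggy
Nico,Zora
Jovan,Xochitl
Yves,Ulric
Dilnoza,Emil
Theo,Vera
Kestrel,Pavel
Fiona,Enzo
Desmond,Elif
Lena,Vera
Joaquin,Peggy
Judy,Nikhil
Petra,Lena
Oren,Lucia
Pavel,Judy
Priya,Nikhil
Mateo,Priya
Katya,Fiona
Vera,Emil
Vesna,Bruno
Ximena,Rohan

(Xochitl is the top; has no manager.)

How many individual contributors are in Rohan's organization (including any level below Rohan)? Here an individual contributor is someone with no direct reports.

The people in Rohan's organization with no one reporting to them are Katya, Ivan, Yves, Desmond, Joaquin, Isla. That is 6.

6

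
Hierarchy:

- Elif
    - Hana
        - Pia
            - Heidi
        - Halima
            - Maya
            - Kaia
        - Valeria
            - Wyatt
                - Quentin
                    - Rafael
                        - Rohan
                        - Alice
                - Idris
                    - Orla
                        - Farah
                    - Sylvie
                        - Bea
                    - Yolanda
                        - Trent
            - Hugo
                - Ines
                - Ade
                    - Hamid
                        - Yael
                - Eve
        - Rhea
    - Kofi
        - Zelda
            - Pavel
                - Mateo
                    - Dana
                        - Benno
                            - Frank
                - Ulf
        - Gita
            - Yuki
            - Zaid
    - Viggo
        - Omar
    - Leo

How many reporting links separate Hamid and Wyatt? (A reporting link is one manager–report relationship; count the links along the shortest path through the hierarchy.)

4

Hamid is 3 levels below Valeria, and Wyatt is 1 level below Valeria (their lowest common manager). The shortest path runs up from Hamid to Valeria and back down to Wyatt: 3 + 1 = 4 links.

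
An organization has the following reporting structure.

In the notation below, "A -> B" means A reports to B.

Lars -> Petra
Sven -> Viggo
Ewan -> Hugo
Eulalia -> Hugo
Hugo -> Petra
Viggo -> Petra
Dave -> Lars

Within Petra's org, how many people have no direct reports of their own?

The people in Petra's organization with no one reporting to them are Ewan, Eulalia, Sven, Dave. That is 4.

4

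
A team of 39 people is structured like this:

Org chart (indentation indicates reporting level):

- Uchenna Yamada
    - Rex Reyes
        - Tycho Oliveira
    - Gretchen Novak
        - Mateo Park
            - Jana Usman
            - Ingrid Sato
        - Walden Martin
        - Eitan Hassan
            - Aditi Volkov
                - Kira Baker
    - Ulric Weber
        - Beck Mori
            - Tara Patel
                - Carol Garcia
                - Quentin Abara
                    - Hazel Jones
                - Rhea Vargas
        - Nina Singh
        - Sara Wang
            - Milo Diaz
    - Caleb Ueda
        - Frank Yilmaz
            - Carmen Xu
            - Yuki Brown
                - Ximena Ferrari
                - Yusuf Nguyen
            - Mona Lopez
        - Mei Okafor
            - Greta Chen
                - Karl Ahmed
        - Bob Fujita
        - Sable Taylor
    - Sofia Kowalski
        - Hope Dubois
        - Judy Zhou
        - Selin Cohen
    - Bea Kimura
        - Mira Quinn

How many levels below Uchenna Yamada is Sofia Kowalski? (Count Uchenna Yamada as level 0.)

1

Chain from Sofia Kowalski up to Uchenna Yamada: Sofia Kowalski → Uchenna Yamada. That is 1 step up, so Sofia Kowalski is 1 level below Uchenna Yamada.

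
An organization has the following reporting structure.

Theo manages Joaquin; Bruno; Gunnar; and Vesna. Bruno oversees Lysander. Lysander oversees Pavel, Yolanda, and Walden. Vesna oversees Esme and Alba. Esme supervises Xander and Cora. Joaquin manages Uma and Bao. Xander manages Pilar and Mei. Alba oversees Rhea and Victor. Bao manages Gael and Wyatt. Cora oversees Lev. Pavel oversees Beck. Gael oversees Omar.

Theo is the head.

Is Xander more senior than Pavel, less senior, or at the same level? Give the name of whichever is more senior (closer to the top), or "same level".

same level

Both Xander and Pavel are 3 levels below Theo.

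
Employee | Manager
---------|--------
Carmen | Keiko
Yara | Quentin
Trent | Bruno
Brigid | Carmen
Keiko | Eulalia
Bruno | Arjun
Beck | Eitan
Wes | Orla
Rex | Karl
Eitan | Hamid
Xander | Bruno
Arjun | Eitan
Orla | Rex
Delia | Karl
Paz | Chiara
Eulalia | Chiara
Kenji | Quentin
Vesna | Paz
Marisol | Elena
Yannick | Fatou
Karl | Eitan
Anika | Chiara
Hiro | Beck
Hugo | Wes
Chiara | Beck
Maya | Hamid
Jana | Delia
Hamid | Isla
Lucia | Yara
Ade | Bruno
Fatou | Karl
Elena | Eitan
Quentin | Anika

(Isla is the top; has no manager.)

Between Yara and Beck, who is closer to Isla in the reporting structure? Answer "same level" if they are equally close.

Beck

Yara is 7 levels below Isla; Beck is 3. Beck is higher.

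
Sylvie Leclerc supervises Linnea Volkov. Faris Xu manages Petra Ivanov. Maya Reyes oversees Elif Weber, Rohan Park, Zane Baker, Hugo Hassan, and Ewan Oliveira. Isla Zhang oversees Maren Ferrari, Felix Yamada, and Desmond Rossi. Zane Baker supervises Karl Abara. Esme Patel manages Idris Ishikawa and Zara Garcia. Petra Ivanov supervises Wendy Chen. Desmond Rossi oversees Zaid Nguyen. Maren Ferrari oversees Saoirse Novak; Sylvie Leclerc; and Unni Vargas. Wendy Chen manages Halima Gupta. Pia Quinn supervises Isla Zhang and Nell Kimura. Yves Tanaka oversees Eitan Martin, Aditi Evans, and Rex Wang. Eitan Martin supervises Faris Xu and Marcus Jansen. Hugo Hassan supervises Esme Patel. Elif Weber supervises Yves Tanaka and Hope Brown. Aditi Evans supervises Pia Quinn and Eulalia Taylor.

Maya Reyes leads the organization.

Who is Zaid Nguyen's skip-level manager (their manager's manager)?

Zaid Nguyen reports to Desmond Rossi, and Desmond Rossi reports to Isla Zhang. So Zaid Nguyen's skip-level manager is Isla Zhang.

Isla Zhang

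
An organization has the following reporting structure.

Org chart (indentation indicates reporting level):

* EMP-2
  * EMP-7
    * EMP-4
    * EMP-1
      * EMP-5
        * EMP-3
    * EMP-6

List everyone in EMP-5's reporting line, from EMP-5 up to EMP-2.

EMP-5 reports to EMP-1. EMP-1 reports to EMP-7. EMP-7 reports to EMP-2. EMP-2 is at the top.

EMP-5 -> EMP-1 -> EMP-7 -> EMP-2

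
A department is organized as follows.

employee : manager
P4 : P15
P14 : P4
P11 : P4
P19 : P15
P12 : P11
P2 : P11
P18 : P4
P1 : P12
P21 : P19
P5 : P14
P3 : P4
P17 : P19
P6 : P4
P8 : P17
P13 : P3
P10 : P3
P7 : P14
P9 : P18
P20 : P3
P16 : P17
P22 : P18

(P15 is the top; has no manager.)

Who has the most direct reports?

P4

Direct-report counts: P15 has 2; P19 has 2; P17 has 2; P4 has 5; P3 has 3; P18 has 2; P11 has 2; P12 has 1; P14 has 2. The largest is 5, held by P4.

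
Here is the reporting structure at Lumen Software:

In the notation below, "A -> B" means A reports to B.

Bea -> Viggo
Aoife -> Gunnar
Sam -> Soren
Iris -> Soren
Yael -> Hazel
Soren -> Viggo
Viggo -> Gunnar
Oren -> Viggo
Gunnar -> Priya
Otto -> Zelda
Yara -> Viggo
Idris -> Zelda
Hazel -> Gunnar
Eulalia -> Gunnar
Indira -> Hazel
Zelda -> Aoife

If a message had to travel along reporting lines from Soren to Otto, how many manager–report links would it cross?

Soren is 2 levels below Gunnar, and Otto is 3 levels below Gunnar (their lowest common manager). The shortest path runs up from Soren to Gunnar and back down to Otto: 2 + 3 = 5 links.

5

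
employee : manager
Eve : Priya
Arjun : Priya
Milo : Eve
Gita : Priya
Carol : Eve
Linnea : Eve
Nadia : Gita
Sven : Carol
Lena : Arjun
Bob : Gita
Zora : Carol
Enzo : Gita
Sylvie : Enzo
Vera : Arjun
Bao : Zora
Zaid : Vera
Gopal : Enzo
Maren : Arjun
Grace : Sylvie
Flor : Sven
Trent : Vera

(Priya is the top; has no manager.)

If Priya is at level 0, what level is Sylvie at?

Chain from Sylvie up to Priya: Sylvie → Enzo → Gita → Priya. That is 3 steps up, so Sylvie is 3 levels below Priya.

3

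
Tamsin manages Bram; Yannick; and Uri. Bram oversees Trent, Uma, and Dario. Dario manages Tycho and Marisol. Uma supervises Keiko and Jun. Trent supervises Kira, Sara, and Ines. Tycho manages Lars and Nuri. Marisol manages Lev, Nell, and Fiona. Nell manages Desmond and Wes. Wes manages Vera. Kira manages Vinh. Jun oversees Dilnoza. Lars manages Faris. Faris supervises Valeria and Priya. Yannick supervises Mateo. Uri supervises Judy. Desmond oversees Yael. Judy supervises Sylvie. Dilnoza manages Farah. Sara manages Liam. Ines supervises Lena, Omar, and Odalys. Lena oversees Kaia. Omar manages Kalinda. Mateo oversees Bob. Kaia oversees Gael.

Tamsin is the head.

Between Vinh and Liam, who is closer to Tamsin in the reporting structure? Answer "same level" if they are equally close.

Both Vinh and Liam are 4 levels below Tamsin.

same level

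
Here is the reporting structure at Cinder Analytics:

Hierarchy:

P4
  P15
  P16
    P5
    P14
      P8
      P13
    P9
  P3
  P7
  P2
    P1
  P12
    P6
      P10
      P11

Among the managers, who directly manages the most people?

P4

Direct-report counts: P4 has 6; P12 has 1; P6 has 2; P2 has 1; P16 has 3; P14 has 2. The largest is 6, held by P4.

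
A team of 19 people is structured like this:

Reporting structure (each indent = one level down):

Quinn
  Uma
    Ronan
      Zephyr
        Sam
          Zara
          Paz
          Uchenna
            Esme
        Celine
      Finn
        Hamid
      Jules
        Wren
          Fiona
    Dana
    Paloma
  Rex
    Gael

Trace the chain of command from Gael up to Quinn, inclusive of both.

Gael -> Rex -> Quinn

Gael reports to Rex. Rex reports to Quinn. Quinn is at the top.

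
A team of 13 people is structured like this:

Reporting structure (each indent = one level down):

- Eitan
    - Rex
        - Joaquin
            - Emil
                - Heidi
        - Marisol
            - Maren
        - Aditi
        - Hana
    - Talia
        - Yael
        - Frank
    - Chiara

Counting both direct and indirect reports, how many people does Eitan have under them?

Eitan directly manages Rex, Talia, Chiara. Under Rex: Hana, Aditi, Marisol, Maren, Joaquin, Emil, Heidi (7). Under Talia: Frank, Yael (2). Chiara has no reports. So Eitan's organization is 3 direct reports plus everyone under them: 8 + 3 + 1 = 12.

12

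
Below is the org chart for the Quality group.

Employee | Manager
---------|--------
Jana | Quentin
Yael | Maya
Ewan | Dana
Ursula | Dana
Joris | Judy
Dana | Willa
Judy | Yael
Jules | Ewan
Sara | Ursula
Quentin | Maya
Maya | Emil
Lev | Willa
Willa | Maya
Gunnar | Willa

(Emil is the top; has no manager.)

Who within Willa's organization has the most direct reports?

Direct-report counts within Willa's organization: Willa has 3; Dana has 2; Ewan has 1; Ursula has 1. The largest is 3, held by Willa.

Willa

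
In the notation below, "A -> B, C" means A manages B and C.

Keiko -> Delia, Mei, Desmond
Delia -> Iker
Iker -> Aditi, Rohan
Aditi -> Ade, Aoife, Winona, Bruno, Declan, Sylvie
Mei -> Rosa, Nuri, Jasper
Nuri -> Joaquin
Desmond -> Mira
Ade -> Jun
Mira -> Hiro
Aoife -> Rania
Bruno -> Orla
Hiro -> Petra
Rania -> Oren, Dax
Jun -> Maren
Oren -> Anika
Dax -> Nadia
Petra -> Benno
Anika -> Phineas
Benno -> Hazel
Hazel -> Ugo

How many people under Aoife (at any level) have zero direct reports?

2

The people in Aoife's organization with no one reporting to them are Nadia, Phineas. That is 2.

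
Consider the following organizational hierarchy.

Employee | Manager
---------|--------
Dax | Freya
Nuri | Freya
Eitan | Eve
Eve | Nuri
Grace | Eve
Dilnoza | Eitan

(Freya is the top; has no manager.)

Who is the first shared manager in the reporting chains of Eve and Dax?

Freya

Eve's chain of managers is Nuri, Freya. Dax's chain of managers is Freya. The first manager that appears in both chains is Freya.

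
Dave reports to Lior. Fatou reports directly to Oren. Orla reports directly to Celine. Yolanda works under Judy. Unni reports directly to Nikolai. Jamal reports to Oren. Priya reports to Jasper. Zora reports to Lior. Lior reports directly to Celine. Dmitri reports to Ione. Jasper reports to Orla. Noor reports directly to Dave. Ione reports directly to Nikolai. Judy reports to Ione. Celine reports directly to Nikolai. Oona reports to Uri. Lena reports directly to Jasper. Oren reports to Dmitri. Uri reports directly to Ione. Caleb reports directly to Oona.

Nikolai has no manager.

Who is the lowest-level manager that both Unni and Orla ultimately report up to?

Unni's chain of managers is Nikolai. Orla's chain of managers is Celine, Nikolai. The first manager that appears in both chains is Nikolai.

Nikolai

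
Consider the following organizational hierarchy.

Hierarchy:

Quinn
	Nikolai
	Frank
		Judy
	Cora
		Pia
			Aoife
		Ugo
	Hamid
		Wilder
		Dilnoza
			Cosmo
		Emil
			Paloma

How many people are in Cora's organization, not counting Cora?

Cora directly manages Pia, Ugo. Under Pia: Aoife (1). Ugo has no reports. So Cora's organization is 2 direct reports plus everyone under them: 2 + 1 = 3.

3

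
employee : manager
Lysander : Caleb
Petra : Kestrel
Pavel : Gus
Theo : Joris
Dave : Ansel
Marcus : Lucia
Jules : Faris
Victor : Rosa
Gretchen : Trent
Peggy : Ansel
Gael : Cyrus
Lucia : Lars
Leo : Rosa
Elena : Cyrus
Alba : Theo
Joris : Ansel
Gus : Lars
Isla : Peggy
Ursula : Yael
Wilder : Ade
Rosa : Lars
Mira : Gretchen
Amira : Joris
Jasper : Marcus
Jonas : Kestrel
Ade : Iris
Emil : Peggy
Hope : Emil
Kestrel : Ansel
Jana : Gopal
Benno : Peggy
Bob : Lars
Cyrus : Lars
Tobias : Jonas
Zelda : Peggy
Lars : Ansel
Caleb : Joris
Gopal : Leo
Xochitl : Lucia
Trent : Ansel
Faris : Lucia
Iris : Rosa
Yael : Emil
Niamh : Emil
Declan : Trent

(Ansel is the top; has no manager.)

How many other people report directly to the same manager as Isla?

Isla reports to Peggy. Peggy's other direct reports are Zelda, Benno, Emil — 3 peers.

3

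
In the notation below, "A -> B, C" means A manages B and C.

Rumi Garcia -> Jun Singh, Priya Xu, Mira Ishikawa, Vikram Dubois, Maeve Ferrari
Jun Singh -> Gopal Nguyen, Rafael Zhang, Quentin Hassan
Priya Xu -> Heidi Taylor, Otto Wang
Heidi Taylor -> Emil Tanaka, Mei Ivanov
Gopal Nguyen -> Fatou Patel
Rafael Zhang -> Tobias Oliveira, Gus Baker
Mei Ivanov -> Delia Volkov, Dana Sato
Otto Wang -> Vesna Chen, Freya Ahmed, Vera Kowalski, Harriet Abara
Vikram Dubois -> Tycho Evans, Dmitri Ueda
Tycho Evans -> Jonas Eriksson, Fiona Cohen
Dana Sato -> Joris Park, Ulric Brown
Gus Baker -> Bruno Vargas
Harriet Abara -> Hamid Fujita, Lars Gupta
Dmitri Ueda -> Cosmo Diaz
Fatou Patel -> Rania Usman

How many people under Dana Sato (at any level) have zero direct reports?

The people in Dana Sato's organization with no one reporting to them are Ulric Brown, Joris Park. That is 2.

2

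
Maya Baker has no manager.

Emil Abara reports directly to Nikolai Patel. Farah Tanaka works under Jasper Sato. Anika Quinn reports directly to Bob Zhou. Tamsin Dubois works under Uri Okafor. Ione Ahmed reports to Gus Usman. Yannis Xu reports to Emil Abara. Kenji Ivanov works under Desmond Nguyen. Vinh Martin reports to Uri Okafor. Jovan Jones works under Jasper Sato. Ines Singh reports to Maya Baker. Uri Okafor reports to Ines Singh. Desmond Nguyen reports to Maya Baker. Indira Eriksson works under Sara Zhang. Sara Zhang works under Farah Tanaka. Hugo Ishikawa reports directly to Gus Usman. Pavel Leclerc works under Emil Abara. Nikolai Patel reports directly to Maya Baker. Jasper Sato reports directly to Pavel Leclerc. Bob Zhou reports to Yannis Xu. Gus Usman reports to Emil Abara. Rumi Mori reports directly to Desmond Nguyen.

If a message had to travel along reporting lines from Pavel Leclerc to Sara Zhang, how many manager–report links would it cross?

Sara Zhang is in Pavel Leclerc's organization: the chain from Sara Zhang up to Pavel Leclerc is Sara Zhang → Farah Tanaka → Jasper Sato → Pavel Leclerc, which is 3 links.

3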